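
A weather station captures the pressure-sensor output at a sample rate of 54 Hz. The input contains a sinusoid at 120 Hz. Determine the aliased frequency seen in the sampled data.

12 Hz

120 Hz mod fs = 12 Hz.
12 Hz ≤ fs/2 = 27 Hz, appears at 12 Hz.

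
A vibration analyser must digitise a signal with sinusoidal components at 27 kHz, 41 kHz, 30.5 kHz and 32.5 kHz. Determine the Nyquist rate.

Highest-frequency component: 41 kHz.
Nyquist rate = 2 × 41 kHz = 82 kHz.

82 kHz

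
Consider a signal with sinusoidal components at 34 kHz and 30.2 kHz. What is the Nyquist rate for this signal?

68 kHz

Highest-frequency component: 34 kHz.
Nyquist rate = 2 × 34 kHz = 68 kHz.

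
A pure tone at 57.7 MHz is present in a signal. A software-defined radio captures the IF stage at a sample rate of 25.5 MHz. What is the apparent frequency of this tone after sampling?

6.7 MHz

57.7 MHz mod fs = 6.7 MHz.
6.7 MHz ≤ fs/2 = 12.75 MHz, appears at 6.7 MHz.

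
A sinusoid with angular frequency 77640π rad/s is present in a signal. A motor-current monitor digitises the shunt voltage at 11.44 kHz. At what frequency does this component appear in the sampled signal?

4.5 kHz

ω = 77640π rad/s → f = ω/(2π) = 38820 Hz = 38.82 kHz.
38.82 kHz mod fs = 4.5 kHz.
4.5 kHz ≤ fs/2 = 5.72 kHz, appears at 4.5 kHz.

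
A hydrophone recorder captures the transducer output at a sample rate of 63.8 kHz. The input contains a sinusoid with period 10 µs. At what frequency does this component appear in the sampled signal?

T = 10 µs → f = 1/T = 100 kHz.
100 kHz mod fs = 36.2 kHz.
36.2 kHz > fs/2 = 31.9 kHz, folds to fs − 36.2 kHz = 27.6 kHz.

27.6 kHz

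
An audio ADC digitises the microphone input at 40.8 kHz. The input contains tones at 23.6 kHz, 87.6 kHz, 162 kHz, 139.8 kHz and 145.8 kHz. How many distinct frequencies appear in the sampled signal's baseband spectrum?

4

fs/2 = 20.4 kHz.
23.6 kHz > fs/2 = 20.4 kHz, folds to fs − 23.6 kHz = 17.2 kHz.
87.6 kHz mod fs = 6 kHz.
6 kHz ≤ fs/2 = 20.4 kHz, appears at 6 kHz.
162 kHz mod fs = 39.6 kHz.
39.6 kHz > fs/2 = 20.4 kHz, folds to fs − 39.6 kHz = 1.2 kHz.
139.8 kHz mod fs = 17.4 kHz.
17.4 kHz ≤ fs/2 = 20.4 kHz, appears at 17.4 kHz.
145.8 kHz mod fs = 23.4 kHz.
23.4 kHz > fs/2 = 20.4 kHz, folds to fs − 23.4 kHz = 17.4 kHz.
Distinct values: {1.2 kHz, 6 kHz, 17.2 kHz, 17.4 kHz} → 4.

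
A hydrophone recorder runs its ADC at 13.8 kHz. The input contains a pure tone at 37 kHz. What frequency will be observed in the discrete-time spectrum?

4.4 kHz

37 kHz mod fs = 9.4 kHz.
9.4 kHz > fs/2 = 6.9 kHz, folds to fs − 9.4 kHz = 4.4 kHz.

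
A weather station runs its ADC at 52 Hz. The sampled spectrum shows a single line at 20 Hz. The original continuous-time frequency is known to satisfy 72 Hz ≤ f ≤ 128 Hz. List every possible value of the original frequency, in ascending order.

72 Hz, 84 Hz, 124 Hz

Frequencies that alias to 20 Hz are k·fs ± 20 Hz for integer k ≥ 0.
k=0: 20 Hz.
k=1: 32 Hz, 72 Hz.
k=2: 84 Hz, 124 Hz.
k=3: 136 Hz, 176 Hz.
Within [72 Hz, 128 Hz]: 72 Hz, 84 Hz, 124 Hz.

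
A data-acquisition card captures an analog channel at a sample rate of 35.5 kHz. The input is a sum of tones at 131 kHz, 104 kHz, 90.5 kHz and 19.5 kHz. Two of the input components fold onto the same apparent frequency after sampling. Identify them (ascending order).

fs/2 = 17.75 kHz.
131 kHz mod fs = 24.5 kHz.
24.5 kHz > fs/2 = 17.75 kHz, folds to fs − 24.5 kHz = 11 kHz.
104 kHz mod fs = 33 kHz.
33 kHz > fs/2 = 17.75 kHz, folds to fs − 33 kHz = 2.5 kHz.
90.5 kHz mod fs = 19.5 kHz.
19.5 kHz > fs/2 = 17.75 kHz, folds to fs − 19.5 kHz = 16 kHz.
19.5 kHz > fs/2 = 17.75 kHz, folds to fs − 19.5 kHz = 16 kHz.
19.5 kHz and 90.5 kHz both map to 16 kHz.

19.5 kHz, 90.5 kHz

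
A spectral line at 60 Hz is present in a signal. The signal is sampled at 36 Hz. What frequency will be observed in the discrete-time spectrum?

60 Hz mod fs = 24 Hz.
24 Hz > fs/2 = 18 Hz, folds to fs − 24 Hz = 12 Hz.

12 Hz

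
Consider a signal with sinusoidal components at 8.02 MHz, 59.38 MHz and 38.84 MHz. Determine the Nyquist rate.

Highest-frequency component: 59.38 MHz.
Nyquist rate = 2 × 59.38 MHz = 118.76 MHz.

118.76 MHz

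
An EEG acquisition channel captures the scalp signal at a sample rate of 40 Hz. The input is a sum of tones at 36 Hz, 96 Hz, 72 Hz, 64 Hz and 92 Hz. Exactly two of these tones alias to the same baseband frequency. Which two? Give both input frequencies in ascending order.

fs/2 = 20 Hz.
36 Hz > fs/2 = 20 Hz, folds to fs − 36 Hz = 4 Hz.
96 Hz mod fs = 16 Hz.
16 Hz ≤ fs/2 = 20 Hz, appears at 16 Hz.
72 Hz mod fs = 32 Hz.
32 Hz > fs/2 = 20 Hz, folds to fs − 32 Hz = 8 Hz.
64 Hz mod fs = 24 Hz.
24 Hz > fs/2 = 20 Hz, folds to fs − 24 Hz = 16 Hz.
92 Hz mod fs = 12 Hz.
12 Hz ≤ fs/2 = 20 Hz, appears at 12 Hz.
64 Hz and 96 Hz both map to 16 Hz.

64 Hz, 96 Hz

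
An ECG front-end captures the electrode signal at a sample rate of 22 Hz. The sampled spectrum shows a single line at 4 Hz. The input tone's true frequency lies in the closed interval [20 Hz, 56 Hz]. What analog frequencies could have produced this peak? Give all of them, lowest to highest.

Frequencies that alias to 4 Hz are k·fs ± 4 Hz for integer k ≥ 0.
k=0: 4 Hz.
k=1: 18 Hz, 26 Hz.
k=2: 40 Hz, 48 Hz.
k=3: 62 Hz, 70 Hz.
Within [20 Hz, 56 Hz]: 26 Hz, 40 Hz, 48 Hz.

26 Hz, 40 Hz, 48 Hz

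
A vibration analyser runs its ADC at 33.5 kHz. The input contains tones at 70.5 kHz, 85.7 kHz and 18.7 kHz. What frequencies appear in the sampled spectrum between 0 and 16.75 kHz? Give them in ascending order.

fs/2 = 16.75 kHz.
70.5 kHz mod fs = 3.5 kHz.
3.5 kHz ≤ fs/2 = 16.75 kHz, appears at 3.5 kHz.
85.7 kHz mod fs = 18.7 kHz.
18.7 kHz > fs/2 = 16.75 kHz, folds to fs − 18.7 kHz = 14.8 kHz.
18.7 kHz > fs/2 = 16.75 kHz, folds to fs − 18.7 kHz = 14.8 kHz.
Distinct values: {3.5 kHz, 14.8 kHz}.

3.5 kHz, 14.8 kHz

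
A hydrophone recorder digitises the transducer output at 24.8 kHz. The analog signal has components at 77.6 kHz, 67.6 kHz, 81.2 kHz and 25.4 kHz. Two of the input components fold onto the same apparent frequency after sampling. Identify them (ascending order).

67.6 kHz, 81.2 kHz

fs/2 = 12.4 kHz.
77.6 kHz mod fs = 3.2 kHz.
3.2 kHz ≤ fs/2 = 12.4 kHz, appears at 3.2 kHz.
67.6 kHz mod fs = 18 kHz.
18 kHz > fs/2 = 12.4 kHz, folds to fs − 18 kHz = 6.8 kHz.
81.2 kHz mod fs = 6.8 kHz.
6.8 kHz ≤ fs/2 = 12.4 kHz, appears at 6.8 kHz.
25.4 kHz mod fs = 0.6 kHz.
0.6 kHz ≤ fs/2 = 12.4 kHz, appears at 0.6 kHz.
67.6 kHz and 81.2 kHz both map to 6.8 kHz.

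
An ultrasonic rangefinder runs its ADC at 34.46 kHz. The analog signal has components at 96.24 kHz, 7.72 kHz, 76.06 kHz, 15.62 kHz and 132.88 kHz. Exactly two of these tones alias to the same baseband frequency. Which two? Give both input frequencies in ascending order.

76.06 kHz, 96.24 kHz

fs/2 = 17.23 kHz.
96.24 kHz mod fs = 27.32 kHz.
27.32 kHz > fs/2 = 17.23 kHz, folds to fs − 27.32 kHz = 7.14 kHz.
7.72 kHz ≤ fs/2 = 17.23 kHz, passes unchanged.
76.06 kHz mod fs = 7.14 kHz.
7.14 kHz ≤ fs/2 = 17.23 kHz, appears at 7.14 kHz.
15.62 kHz ≤ fs/2 = 17.23 kHz, passes unchanged.
132.88 kHz mod fs = 29.5 kHz.
29.5 kHz > fs/2 = 17.23 kHz, folds to fs − 29.5 kHz = 4.96 kHz.
76.06 kHz and 96.24 kHz both map to 7.14 kHz.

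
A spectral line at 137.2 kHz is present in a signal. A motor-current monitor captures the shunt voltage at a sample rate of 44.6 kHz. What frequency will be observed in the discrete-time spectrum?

3.4 kHz

137.2 kHz mod fs = 3.4 kHz.
3.4 kHz ≤ fs/2 = 22.3 kHz, appears at 3.4 kHz.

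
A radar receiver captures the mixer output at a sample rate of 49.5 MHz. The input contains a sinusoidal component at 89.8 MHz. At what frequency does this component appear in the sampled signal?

89.8 MHz mod fs = 40.3 MHz.
40.3 MHz > fs/2 = 24.75 MHz, folds to fs − 40.3 MHz = 9.2 MHz.

9.2 MHz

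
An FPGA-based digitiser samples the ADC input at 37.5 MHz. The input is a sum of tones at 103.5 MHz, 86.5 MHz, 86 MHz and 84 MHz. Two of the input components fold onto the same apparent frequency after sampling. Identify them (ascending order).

84 MHz, 103.5 MHz

fs/2 = 18.75 MHz.
103.5 MHz mod fs = 28.5 MHz.
28.5 MHz > fs/2 = 18.75 MHz, folds to fs − 28.5 MHz = 9 MHz.
86.5 MHz mod fs = 11.5 MHz.
11.5 MHz ≤ fs/2 = 18.75 MHz, appears at 11.5 MHz.
86 MHz mod fs = 11 MHz.
11 MHz ≤ fs/2 = 18.75 MHz, appears at 11 MHz.
84 MHz mod fs = 9 MHz.
9 MHz ≤ fs/2 = 18.75 MHz, appears at 9 MHz.
84 MHz and 103.5 MHz both map to 9 MHz.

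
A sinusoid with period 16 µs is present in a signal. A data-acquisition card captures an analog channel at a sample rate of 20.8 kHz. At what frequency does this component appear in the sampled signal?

T = 16 µs → f = 1/T = 62.5 kHz.
62.5 kHz mod fs = 0.1 kHz.
0.1 kHz ≤ fs/2 = 10.4 kHz, appears at 0.1 kHz.

0.1 kHz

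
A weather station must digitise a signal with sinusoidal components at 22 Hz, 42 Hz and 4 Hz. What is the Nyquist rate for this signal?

Highest-frequency component: 42 Hz.
Nyquist rate = 2 × 42 Hz = 84 Hz.

84 Hz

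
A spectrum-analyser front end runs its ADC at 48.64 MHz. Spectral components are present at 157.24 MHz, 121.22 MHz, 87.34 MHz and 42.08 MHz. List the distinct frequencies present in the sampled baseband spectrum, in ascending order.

6.56 MHz, 9.94 MHz, 11.32 MHz, 23.94 MHz

fs/2 = 24.32 MHz.
157.24 MHz mod fs = 11.32 MHz.
11.32 MHz ≤ fs/2 = 24.32 MHz, appears at 11.32 MHz.
121.22 MHz mod fs = 23.94 MHz.
23.94 MHz ≤ fs/2 = 24.32 MHz, appears at 23.94 MHz.
87.34 MHz mod fs = 38.7 MHz.
38.7 MHz > fs/2 = 24.32 MHz, folds to fs − 38.7 MHz = 9.94 MHz.
42.08 MHz > fs/2 = 24.32 MHz, folds to fs − 42.08 MHz = 6.56 MHz.
Distinct values: {6.56 MHz, 9.94 MHz, 11.32 MHz, 23.94 MHz}.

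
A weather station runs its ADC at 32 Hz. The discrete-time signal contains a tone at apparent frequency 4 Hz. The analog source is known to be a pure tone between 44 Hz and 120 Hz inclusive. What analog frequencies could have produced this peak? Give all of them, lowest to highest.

Frequencies that alias to 4 Hz are k·fs ± 4 Hz for integer k ≥ 0.
k=0: 4 Hz.
k=1: 28 Hz, 36 Hz.
k=2: 60 Hz, 68 Hz.
k=3: 92 Hz, 100 Hz.
k=4: 124 Hz, 132 Hz.
Within [44 Hz, 120 Hz]: 60 Hz, 68 Hz, 92 Hz, 100 Hz.

60 Hz, 68 Hz, 92 Hz, 100 Hz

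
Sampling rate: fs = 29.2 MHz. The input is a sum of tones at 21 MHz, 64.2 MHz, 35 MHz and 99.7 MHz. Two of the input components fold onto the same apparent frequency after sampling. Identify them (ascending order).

fs/2 = 14.6 MHz.
21 MHz > fs/2 = 14.6 MHz, folds to fs − 21 MHz = 8.2 MHz.
64.2 MHz mod fs = 5.8 MHz.
5.8 MHz ≤ fs/2 = 14.6 MHz, appears at 5.8 MHz.
35 MHz mod fs = 5.8 MHz.
5.8 MHz ≤ fs/2 = 14.6 MHz, appears at 5.8 MHz.
99.7 MHz mod fs = 12.1 MHz.
12.1 MHz ≤ fs/2 = 14.6 MHz, appears at 12.1 MHz.
35 MHz and 64.2 MHz both map to 5.8 MHz.

35 MHz, 64.2 MHz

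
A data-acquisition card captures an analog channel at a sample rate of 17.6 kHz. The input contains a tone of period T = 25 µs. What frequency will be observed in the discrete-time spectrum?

T = 25 µs → f = 1/T = 40 kHz.
40 kHz mod fs = 4.8 kHz.
4.8 kHz ≤ fs/2 = 8.8 kHz, appears at 4.8 kHz.

4.8 kHz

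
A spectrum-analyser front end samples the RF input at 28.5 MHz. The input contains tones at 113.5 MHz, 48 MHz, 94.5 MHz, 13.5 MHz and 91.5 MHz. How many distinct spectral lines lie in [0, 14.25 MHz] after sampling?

4

fs/2 = 14.25 MHz.
113.5 MHz mod fs = 28 MHz.
28 MHz > fs/2 = 14.25 MHz, folds to fs − 28 MHz = 0.5 MHz.
48 MHz mod fs = 19.5 MHz.
19.5 MHz > fs/2 = 14.25 MHz, folds to fs − 19.5 MHz = 9 MHz.
94.5 MHz mod fs = 9 MHz.
9 MHz ≤ fs/2 = 14.25 MHz, appears at 9 MHz.
13.5 MHz ≤ fs/2 = 14.25 MHz, passes unchanged.
91.5 MHz mod fs = 6 MHz.
6 MHz ≤ fs/2 = 14.25 MHz, appears at 6 MHz.
Distinct values: {0.5 MHz, 6 MHz, 9 MHz, 13.5 MHz} → 4.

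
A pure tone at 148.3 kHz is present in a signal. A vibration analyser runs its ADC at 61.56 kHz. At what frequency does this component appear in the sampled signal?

148.3 kHz mod fs = 25.18 kHz.
25.18 kHz ≤ fs/2 = 30.78 kHz, appears at 25.18 kHz.

25.18 kHz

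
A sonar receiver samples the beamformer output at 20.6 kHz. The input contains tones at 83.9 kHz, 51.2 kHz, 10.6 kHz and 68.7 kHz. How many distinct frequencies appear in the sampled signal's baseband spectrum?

3

fs/2 = 10.3 kHz.
83.9 kHz mod fs = 1.5 kHz.
1.5 kHz ≤ fs/2 = 10.3 kHz, appears at 1.5 kHz.
51.2 kHz mod fs = 10 kHz.
10 kHz ≤ fs/2 = 10.3 kHz, appears at 10 kHz.
10.6 kHz > fs/2 = 10.3 kHz, folds to fs − 10.6 kHz = 10 kHz.
68.7 kHz mod fs = 6.9 kHz.
6.9 kHz ≤ fs/2 = 10.3 kHz, appears at 6.9 kHz.
Distinct values: {1.5 kHz, 6.9 kHz, 10 kHz} → 3.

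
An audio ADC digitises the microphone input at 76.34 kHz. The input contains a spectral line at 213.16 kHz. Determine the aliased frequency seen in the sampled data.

213.16 kHz mod fs = 60.48 kHz.
60.48 kHz > fs/2 = 38.17 kHz, folds to fs − 60.48 kHz = 15.86 kHz.

15.86 kHz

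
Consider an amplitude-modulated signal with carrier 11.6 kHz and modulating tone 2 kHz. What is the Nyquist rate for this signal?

AM sidebands sit at fc ± fm = 9.6 kHz and 13.6 kHz.
Highest-frequency component: 13.6 kHz.
Nyquist rate = 2 × 13.6 kHz = 27.2 kHz.

27.2 kHz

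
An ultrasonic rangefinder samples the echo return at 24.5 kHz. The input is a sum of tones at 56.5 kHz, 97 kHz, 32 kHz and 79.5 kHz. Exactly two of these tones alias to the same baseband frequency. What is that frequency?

7.5 kHz

fs/2 = 12.25 kHz.
56.5 kHz mod fs = 7.5 kHz.
7.5 kHz ≤ fs/2 = 12.25 kHz, appears at 7.5 kHz.
97 kHz mod fs = 23.5 kHz.
23.5 kHz > fs/2 = 12.25 kHz, folds to fs − 23.5 kHz = 1 kHz.
32 kHz mod fs = 7.5 kHz.
7.5 kHz ≤ fs/2 = 12.25 kHz, appears at 7.5 kHz.
79.5 kHz mod fs = 6 kHz.
6 kHz ≤ fs/2 = 12.25 kHz, appears at 6 kHz.
32 kHz and 56.5 kHz both map to 7.5 kHz.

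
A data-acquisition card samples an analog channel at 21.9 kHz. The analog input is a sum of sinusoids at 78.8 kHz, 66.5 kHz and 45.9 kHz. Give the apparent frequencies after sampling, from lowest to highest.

fs/2 = 10.95 kHz.
78.8 kHz mod fs = 13.1 kHz.
13.1 kHz > fs/2 = 10.95 kHz, folds to fs − 13.1 kHz = 8.8 kHz.
66.5 kHz mod fs = 0.8 kHz.
0.8 kHz ≤ fs/2 = 10.95 kHz, appears at 0.8 kHz.
45.9 kHz mod fs = 2.1 kHz.
2.1 kHz ≤ fs/2 = 10.95 kHz, appears at 2.1 kHz.
Distinct values: {0.8 kHz, 2.1 kHz, 8.8 kHz}.

0.8 kHz, 2.1 kHz, 8.8 kHz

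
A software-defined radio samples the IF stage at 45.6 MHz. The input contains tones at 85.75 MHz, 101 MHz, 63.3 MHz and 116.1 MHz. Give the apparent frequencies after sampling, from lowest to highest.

5.45 MHz, 9.8 MHz, 17.7 MHz, 20.7 MHz

fs/2 = 22.8 MHz.
85.75 MHz mod fs = 40.15 MHz.
40.15 MHz > fs/2 = 22.8 MHz, folds to fs − 40.15 MHz = 5.45 MHz.
101 MHz mod fs = 9.8 MHz.
9.8 MHz ≤ fs/2 = 22.8 MHz, appears at 9.8 MHz.
63.3 MHz mod fs = 17.7 MHz.
17.7 MHz ≤ fs/2 = 22.8 MHz, appears at 17.7 MHz.
116.1 MHz mod fs = 24.9 MHz.
24.9 MHz > fs/2 = 22.8 MHz, folds to fs − 24.9 MHz = 20.7 MHz.
Distinct values: {5.45 MHz, 9.8 MHz, 17.7 MHz, 20.7 MHz}.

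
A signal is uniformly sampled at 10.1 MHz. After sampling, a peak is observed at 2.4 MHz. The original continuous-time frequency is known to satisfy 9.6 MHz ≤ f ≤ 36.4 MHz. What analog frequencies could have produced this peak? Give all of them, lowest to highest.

12.5 MHz, 17.8 MHz, 22.6 MHz, 27.9 MHz, 32.7 MHz

Frequencies that alias to 2.4 MHz are k·fs ± 2.4 MHz for integer k ≥ 0.
k=0: 2.4 MHz.
k=1: 7.7 MHz, 12.5 MHz.
k=2: 17.8 MHz, 22.6 MHz.
k=3: 27.9 MHz, 32.7 MHz.
k=4: 38 MHz, 42.8 MHz.
Within [9.6 MHz, 36.4 MHz]: 12.5 MHz, 17.8 MHz, 22.6 MHz, 27.9 MHz, 32.7 MHz.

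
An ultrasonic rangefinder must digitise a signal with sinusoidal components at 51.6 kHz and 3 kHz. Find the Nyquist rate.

Highest-frequency component: 51.6 kHz.
Nyquist rate = 2 × 51.6 kHz = 103.2 kHz.

103.2 kHz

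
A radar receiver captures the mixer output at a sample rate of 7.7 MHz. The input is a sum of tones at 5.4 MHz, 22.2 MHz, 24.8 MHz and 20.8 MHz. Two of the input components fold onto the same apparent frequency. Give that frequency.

fs/2 = 3.85 MHz.
5.4 MHz > fs/2 = 3.85 MHz, folds to fs − 5.4 MHz = 2.3 MHz.
22.2 MHz mod fs = 6.8 MHz.
6.8 MHz > fs/2 = 3.85 MHz, folds to fs − 6.8 MHz = 0.9 MHz.
24.8 MHz mod fs = 1.7 MHz.
1.7 MHz ≤ fs/2 = 3.85 MHz, appears at 1.7 MHz.
20.8 MHz mod fs = 5.4 MHz.
5.4 MHz > fs/2 = 3.85 MHz, folds to fs − 5.4 MHz = 2.3 MHz.
5.4 MHz and 20.8 MHz both map to 2.3 MHz.

2.3 MHz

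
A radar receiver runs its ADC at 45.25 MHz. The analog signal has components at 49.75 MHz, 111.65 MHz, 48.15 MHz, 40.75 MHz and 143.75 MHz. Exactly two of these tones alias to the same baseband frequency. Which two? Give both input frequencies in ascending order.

fs/2 = 22.625 MHz.
49.75 MHz mod fs = 4.5 MHz.
4.5 MHz ≤ fs/2 = 22.625 MHz, appears at 4.5 MHz.
111.65 MHz mod fs = 21.15 MHz.
21.15 MHz ≤ fs/2 = 22.625 MHz, appears at 21.15 MHz.
48.15 MHz mod fs = 2.9 MHz.
2.9 MHz ≤ fs/2 = 22.625 MHz, appears at 2.9 MHz.
40.75 MHz > fs/2 = 22.625 MHz, folds to fs − 40.75 MHz = 4.5 MHz.
143.75 MHz mod fs = 8 MHz.
8 MHz ≤ fs/2 = 22.625 MHz, appears at 8 MHz.
40.75 MHz and 49.75 MHz both map to 4.5 MHz.

40.75 MHz, 49.75 MHz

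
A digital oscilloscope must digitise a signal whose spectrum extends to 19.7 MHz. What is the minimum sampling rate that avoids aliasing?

39.4 MHz

Nyquist rate = 2 × 19.7 MHz = 39.4 MHz.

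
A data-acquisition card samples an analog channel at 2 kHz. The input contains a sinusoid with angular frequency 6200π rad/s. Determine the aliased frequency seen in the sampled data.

ω = 6200π rad/s → f = ω/(2π) = 3100 Hz = 3.1 kHz.
3.1 kHz mod fs = 1.1 kHz.
1.1 kHz > fs/2 = 1 kHz, folds to fs − 1.1 kHz = 0.9 kHz.

0.9 kHz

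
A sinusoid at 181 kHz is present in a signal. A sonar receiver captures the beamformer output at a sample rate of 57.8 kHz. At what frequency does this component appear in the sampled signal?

7.6 kHz

181 kHz mod fs = 7.6 kHz.
7.6 kHz ≤ fs/2 = 28.9 kHz, appears at 7.6 kHz.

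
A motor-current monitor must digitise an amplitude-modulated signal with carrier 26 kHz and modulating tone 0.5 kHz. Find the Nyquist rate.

53 kHz

AM sidebands sit at fc ± fm = 25.5 kHz and 26.5 kHz.
Highest-frequency component: 26.5 kHz.
Nyquist rate = 2 × 26.5 kHz = 53 kHz.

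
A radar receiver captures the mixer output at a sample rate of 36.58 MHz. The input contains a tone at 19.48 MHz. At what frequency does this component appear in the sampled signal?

17.1 MHz

19.48 MHz > fs/2 = 18.29 MHz, folds to fs − 19.48 MHz = 17.1 MHz.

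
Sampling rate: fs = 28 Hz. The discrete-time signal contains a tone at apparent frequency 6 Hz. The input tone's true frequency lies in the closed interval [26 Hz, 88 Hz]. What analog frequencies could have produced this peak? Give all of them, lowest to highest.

Frequencies that alias to 6 Hz are k·fs ± 6 Hz for integer k ≥ 0.
k=0: 6 Hz.
k=1: 22 Hz, 34 Hz.
k=2: 50 Hz, 62 Hz.
k=3: 78 Hz, 90 Hz.
k=4: 106 Hz, 118 Hz.
Within [26 Hz, 88 Hz]: 34 Hz, 50 Hz, 62 Hz, 78 Hz.

34 Hz, 50 Hz, 62 Hz, 78 Hz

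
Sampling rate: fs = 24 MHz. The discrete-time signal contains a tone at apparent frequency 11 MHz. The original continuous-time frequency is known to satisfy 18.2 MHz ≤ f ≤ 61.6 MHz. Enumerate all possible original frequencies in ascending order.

35 MHz, 37 MHz, 59 MHz, 61 MHz

Frequencies that alias to 11 MHz are k·fs ± 11 MHz for integer k ≥ 0.
k=0: 11 MHz.
k=1: 13 MHz, 35 MHz.
k=2: 37 MHz, 59 MHz.
k=3: 61 MHz, 83 MHz.
k=4: 85 MHz, 107 MHz.
Within [18.2 MHz, 61.6 MHz]: 35 MHz, 37 MHz, 59 MHz, 61 MHz.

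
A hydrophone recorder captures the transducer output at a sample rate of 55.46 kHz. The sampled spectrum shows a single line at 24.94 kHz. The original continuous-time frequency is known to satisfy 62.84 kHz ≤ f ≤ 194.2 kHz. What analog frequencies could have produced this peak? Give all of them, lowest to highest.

Frequencies that alias to 24.94 kHz are k·fs ± 24.94 kHz for integer k ≥ 0.
k=0: 24.94 kHz.
k=1: 30.52 kHz, 80.4 kHz.
k=2: 85.98 kHz, 135.86 kHz.
k=3: 141.44 kHz, 191.32 kHz.
k=4: 196.9 kHz, 246.78 kHz.
Within [62.84 kHz, 194.2 kHz]: 80.4 kHz, 85.98 kHz, 135.86 kHz, 141.44 kHz, 191.32 kHz.

80.4 kHz, 85.98 kHz, 135.86 kHz, 141.44 kHz, 191.32 kHz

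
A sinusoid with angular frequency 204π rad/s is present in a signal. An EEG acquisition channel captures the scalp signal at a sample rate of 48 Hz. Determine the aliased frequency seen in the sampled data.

ω = 204π rad/s → f = ω/(2π) = 102 Hz.
102 Hz mod fs = 6 Hz.
6 Hz ≤ fs/2 = 24 Hz, appears at 6 Hz.

6 Hz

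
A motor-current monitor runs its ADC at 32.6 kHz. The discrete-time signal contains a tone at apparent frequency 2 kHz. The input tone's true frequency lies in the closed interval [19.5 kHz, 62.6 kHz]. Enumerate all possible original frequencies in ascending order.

30.6 kHz, 34.6 kHz

Frequencies that alias to 2 kHz are k·fs ± 2 kHz for integer k ≥ 0.
k=0: 2 kHz.
k=1: 30.6 kHz, 34.6 kHz.
k=2: 63.2 kHz, 67.2 kHz.
Within [19.5 kHz, 62.6 kHz]: 30.6 kHz, 34.6 kHz.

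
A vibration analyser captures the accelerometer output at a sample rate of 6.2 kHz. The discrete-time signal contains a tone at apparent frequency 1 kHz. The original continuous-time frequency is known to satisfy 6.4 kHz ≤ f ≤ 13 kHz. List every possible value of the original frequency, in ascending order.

Frequencies that alias to 1 kHz are k·fs ± 1 kHz for integer k ≥ 0.
k=0: 1 kHz.
k=1: 5.2 kHz, 7.2 kHz.
k=2: 11.4 kHz, 13.4 kHz.
k=3: 17.6 kHz, 19.6 kHz.
Within [6.4 kHz, 13 kHz]: 7.2 kHz, 11.4 kHz.

7.2 kHz, 11.4 kHz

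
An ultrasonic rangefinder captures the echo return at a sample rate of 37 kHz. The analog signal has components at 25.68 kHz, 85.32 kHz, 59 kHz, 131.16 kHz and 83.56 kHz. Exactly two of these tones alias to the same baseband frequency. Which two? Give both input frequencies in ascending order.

25.68 kHz, 85.32 kHz

fs/2 = 18.5 kHz.
25.68 kHz > fs/2 = 18.5 kHz, folds to fs − 25.68 kHz = 11.32 kHz.
85.32 kHz mod fs = 11.32 kHz.
11.32 kHz ≤ fs/2 = 18.5 kHz, appears at 11.32 kHz.
59 kHz mod fs = 22 kHz.
22 kHz > fs/2 = 18.5 kHz, folds to fs − 22 kHz = 15 kHz.
131.16 kHz mod fs = 20.16 kHz.
20.16 kHz > fs/2 = 18.5 kHz, folds to fs − 20.16 kHz = 16.84 kHz.
83.56 kHz mod fs = 9.56 kHz.
9.56 kHz ≤ fs/2 = 18.5 kHz, appears at 9.56 kHz.
25.68 kHz and 85.32 kHz both map to 11.32 kHz.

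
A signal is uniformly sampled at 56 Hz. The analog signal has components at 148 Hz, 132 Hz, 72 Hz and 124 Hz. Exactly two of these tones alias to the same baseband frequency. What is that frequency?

fs/2 = 28 Hz.
148 Hz mod fs = 36 Hz.
36 Hz > fs/2 = 28 Hz, folds to fs − 36 Hz = 20 Hz.
132 Hz mod fs = 20 Hz.
20 Hz ≤ fs/2 = 28 Hz, appears at 20 Hz.
72 Hz mod fs = 16 Hz.
16 Hz ≤ fs/2 = 28 Hz, appears at 16 Hz.
124 Hz mod fs = 12 Hz.
12 Hz ≤ fs/2 = 28 Hz, appears at 12 Hz.
132 Hz and 148 Hz both map to 20 Hz.

20 Hz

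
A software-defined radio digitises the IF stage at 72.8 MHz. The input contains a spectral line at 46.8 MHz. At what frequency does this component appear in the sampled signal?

46.8 MHz > fs/2 = 36.4 MHz, folds to fs − 46.8 MHz = 26 MHz.

26 MHz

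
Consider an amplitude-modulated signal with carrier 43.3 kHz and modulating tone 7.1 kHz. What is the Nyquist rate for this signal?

AM sidebands sit at fc ± fm = 36.2 kHz and 50.4 kHz.
Highest-frequency component: 50.4 kHz.
Nyquist rate = 2 × 50.4 kHz = 100.8 kHz.

100.8 kHz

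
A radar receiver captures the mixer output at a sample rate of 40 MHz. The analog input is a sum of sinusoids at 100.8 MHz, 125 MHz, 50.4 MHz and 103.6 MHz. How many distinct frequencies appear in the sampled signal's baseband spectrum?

4

fs/2 = 20 MHz.
100.8 MHz mod fs = 20.8 MHz.
20.8 MHz > fs/2 = 20 MHz, folds to fs − 20.8 MHz = 19.2 MHz.
125 MHz mod fs = 5 MHz.
5 MHz ≤ fs/2 = 20 MHz, appears at 5 MHz.
50.4 MHz mod fs = 10.4 MHz.
10.4 MHz ≤ fs/2 = 20 MHz, appears at 10.4 MHz.
103.6 MHz mod fs = 23.6 MHz.
23.6 MHz > fs/2 = 20 MHz, folds to fs − 23.6 MHz = 16.4 MHz.
Distinct values: {5 MHz, 10.4 MHz, 16.4 MHz, 19.2 MHz} → 4.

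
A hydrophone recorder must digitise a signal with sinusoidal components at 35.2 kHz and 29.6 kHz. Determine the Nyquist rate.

Highest-frequency component: 35.2 kHz.
Nyquist rate = 2 × 35.2 kHz = 70.4 kHz.

70.4 kHz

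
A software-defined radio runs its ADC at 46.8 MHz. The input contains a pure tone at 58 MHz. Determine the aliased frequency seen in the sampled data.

58 MHz mod fs = 11.2 MHz.
11.2 MHz ≤ fs/2 = 23.4 MHz, appears at 11.2 MHz.

11.2 MHz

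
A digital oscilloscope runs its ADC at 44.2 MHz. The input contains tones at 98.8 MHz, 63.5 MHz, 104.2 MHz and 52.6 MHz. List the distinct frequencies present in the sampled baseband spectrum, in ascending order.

fs/2 = 22.1 MHz.
98.8 MHz mod fs = 10.4 MHz.
10.4 MHz ≤ fs/2 = 22.1 MHz, appears at 10.4 MHz.
63.5 MHz mod fs = 19.3 MHz.
19.3 MHz ≤ fs/2 = 22.1 MHz, appears at 19.3 MHz.
104.2 MHz mod fs = 15.8 MHz.
15.8 MHz ≤ fs/2 = 22.1 MHz, appears at 15.8 MHz.
52.6 MHz mod fs = 8.4 MHz.
8.4 MHz ≤ fs/2 = 22.1 MHz, appears at 8.4 MHz.
Distinct values: {8.4 MHz, 10.4 MHz, 15.8 MHz, 19.3 MHz}.

8.4 MHz, 10.4 MHz, 15.8 MHz, 19.3 MHz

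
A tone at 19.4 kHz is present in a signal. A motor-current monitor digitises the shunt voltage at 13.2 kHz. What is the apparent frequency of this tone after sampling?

19.4 kHz mod fs = 6.2 kHz.
6.2 kHz ≤ fs/2 = 6.6 kHz, appears at 6.2 kHz.

6.2 kHz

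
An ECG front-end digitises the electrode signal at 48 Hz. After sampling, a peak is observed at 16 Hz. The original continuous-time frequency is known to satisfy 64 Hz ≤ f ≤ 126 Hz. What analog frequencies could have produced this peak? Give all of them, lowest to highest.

Frequencies that alias to 16 Hz are k·fs ± 16 Hz for integer k ≥ 0.
k=0: 16 Hz.
k=1: 32 Hz, 64 Hz.
k=2: 80 Hz, 112 Hz.
k=3: 128 Hz, 160 Hz.
Within [64 Hz, 126 Hz]: 64 Hz, 80 Hz, 112 Hz.

64 Hz, 80 Hz, 112 Hz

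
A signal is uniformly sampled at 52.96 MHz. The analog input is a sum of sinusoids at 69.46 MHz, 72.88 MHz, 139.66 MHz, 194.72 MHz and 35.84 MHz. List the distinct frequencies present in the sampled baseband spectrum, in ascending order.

16.5 MHz, 17.12 MHz, 19.22 MHz, 19.92 MHz

fs/2 = 26.48 MHz.
69.46 MHz mod fs = 16.5 MHz.
16.5 MHz ≤ fs/2 = 26.48 MHz, appears at 16.5 MHz.
72.88 MHz mod fs = 19.92 MHz.
19.92 MHz ≤ fs/2 = 26.48 MHz, appears at 19.92 MHz.
139.66 MHz mod fs = 33.74 MHz.
33.74 MHz > fs/2 = 26.48 MHz, folds to fs − 33.74 MHz = 19.22 MHz.
194.72 MHz mod fs = 35.84 MHz.
35.84 MHz > fs/2 = 26.48 MHz, folds to fs − 35.84 MHz = 17.12 MHz.
35.84 MHz > fs/2 = 26.48 MHz, folds to fs − 35.84 MHz = 17.12 MHz.
Distinct values: {16.5 MHz, 17.12 MHz, 19.22 MHz, 19.92 MHz}.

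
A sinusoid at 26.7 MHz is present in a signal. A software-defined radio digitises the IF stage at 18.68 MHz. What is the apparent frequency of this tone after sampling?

26.7 MHz mod fs = 8.02 MHz.
8.02 MHz ≤ fs/2 = 9.34 MHz, appears at 8.02 MHz.

8.02 MHz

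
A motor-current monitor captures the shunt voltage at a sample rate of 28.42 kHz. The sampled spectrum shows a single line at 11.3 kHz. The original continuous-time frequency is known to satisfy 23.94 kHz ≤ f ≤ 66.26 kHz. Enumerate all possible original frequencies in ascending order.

Frequencies that alias to 11.3 kHz are k·fs ± 11.3 kHz for integer k ≥ 0.
k=0: 11.3 kHz.
k=1: 17.12 kHz, 39.72 kHz.
k=2: 45.54 kHz, 68.14 kHz.
k=3: 73.96 kHz, 96.56 kHz.
Within [23.94 kHz, 66.26 kHz]: 39.72 kHz, 45.54 kHz.

39.72 kHz, 45.54 kHz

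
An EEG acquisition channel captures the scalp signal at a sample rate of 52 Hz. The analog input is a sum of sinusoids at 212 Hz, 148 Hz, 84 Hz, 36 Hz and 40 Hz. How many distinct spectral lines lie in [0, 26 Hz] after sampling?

fs/2 = 26 Hz.
212 Hz mod fs = 4 Hz.
4 Hz ≤ fs/2 = 26 Hz, appears at 4 Hz.
148 Hz mod fs = 44 Hz.
44 Hz > fs/2 = 26 Hz, folds to fs − 44 Hz = 8 Hz.
84 Hz mod fs = 32 Hz.
32 Hz > fs/2 = 26 Hz, folds to fs − 32 Hz = 20 Hz.
36 Hz > fs/2 = 26 Hz, folds to fs − 36 Hz = 16 Hz.
40 Hz > fs/2 = 26 Hz, folds to fs − 40 Hz = 12 Hz.
Distinct values: {4 Hz, 8 Hz, 12 Hz, 16 Hz, 20 Hz} → 5.

5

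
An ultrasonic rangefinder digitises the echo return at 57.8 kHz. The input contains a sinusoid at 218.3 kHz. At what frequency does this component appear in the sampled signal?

218.3 kHz mod fs = 44.9 kHz.
44.9 kHz > fs/2 = 28.9 kHz, folds to fs − 44.9 kHz = 12.9 kHz.

12.9 kHz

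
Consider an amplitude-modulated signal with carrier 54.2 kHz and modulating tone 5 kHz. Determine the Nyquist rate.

AM sidebands sit at fc ± fm = 49.2 kHz and 59.2 kHz.
Highest-frequency component: 59.2 kHz.
Nyquist rate = 2 × 59.2 kHz = 118.4 kHz.

118.4 kHz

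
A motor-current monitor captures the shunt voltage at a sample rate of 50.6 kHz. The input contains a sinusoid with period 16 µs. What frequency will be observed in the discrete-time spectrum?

T = 16 µs → f = 1/T = 62.5 kHz.
62.5 kHz mod fs = 11.9 kHz.
11.9 kHz ≤ fs/2 = 25.3 kHz, appears at 11.9 kHz.

11.9 kHz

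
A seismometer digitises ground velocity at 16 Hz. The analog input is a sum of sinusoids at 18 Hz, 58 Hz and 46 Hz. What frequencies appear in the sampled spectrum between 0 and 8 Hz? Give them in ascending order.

2 Hz, 6 Hz

fs/2 = 8 Hz.
18 Hz mod fs = 2 Hz.
2 Hz ≤ fs/2 = 8 Hz, appears at 2 Hz.
58 Hz mod fs = 10 Hz.
10 Hz > fs/2 = 8 Hz, folds to fs − 10 Hz = 6 Hz.
46 Hz mod fs = 14 Hz.
14 Hz > fs/2 = 8 Hz, folds to fs − 14 Hz = 2 Hz.
Distinct values: {2 Hz, 6 Hz}.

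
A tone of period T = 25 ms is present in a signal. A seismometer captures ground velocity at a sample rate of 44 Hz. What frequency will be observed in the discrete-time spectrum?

4 Hz

T = 25 ms → f = 1/T = 40 Hz.
40 Hz > fs/2 = 22 Hz, folds to fs − 40 Hz = 4 Hz.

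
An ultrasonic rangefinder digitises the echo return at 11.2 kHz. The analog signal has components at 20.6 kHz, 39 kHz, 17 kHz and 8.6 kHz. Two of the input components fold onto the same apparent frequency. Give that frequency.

fs/2 = 5.6 kHz.
20.6 kHz mod fs = 9.4 kHz.
9.4 kHz > fs/2 = 5.6 kHz, folds to fs − 9.4 kHz = 1.8 kHz.
39 kHz mod fs = 5.4 kHz.
5.4 kHz ≤ fs/2 = 5.6 kHz, appears at 5.4 kHz.
17 kHz mod fs = 5.8 kHz.
5.8 kHz > fs/2 = 5.6 kHz, folds to fs − 5.8 kHz = 5.4 kHz.
8.6 kHz > fs/2 = 5.6 kHz, folds to fs − 8.6 kHz = 2.6 kHz.
17 kHz and 39 kHz both map to 5.4 kHz.

5.4 kHz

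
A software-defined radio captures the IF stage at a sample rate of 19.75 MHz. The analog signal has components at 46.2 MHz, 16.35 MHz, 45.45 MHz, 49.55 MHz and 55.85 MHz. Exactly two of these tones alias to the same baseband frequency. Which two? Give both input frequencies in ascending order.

16.35 MHz, 55.85 MHz

fs/2 = 9.875 MHz.
46.2 MHz mod fs = 6.7 MHz.
6.7 MHz ≤ fs/2 = 9.875 MHz, appears at 6.7 MHz.
16.35 MHz > fs/2 = 9.875 MHz, folds to fs − 16.35 MHz = 3.4 MHz.
45.45 MHz mod fs = 5.95 MHz.
5.95 MHz ≤ fs/2 = 9.875 MHz, appears at 5.95 MHz.
49.55 MHz mod fs = 10.05 MHz.
10.05 MHz > fs/2 = 9.875 MHz, folds to fs − 10.05 MHz = 9.7 MHz.
55.85 MHz mod fs = 16.35 MHz.
16.35 MHz > fs/2 = 9.875 MHz, folds to fs − 16.35 MHz = 3.4 MHz.
16.35 MHz and 55.85 MHz both map to 3.4 MHz.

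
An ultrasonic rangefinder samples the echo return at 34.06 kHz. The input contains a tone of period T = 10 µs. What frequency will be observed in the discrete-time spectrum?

T = 10 µs → f = 1/T = 100 kHz.
100 kHz mod fs = 31.88 kHz.
31.88 kHz > fs/2 = 17.03 kHz, folds to fs − 31.88 kHz = 2.18 kHz.

2.18 kHz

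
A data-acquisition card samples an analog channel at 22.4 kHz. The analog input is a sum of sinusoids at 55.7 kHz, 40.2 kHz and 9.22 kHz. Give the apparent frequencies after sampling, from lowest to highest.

4.6 kHz, 9.22 kHz, 10.9 kHz

fs/2 = 11.2 kHz.
55.7 kHz mod fs = 10.9 kHz.
10.9 kHz ≤ fs/2 = 11.2 kHz, appears at 10.9 kHz.
40.2 kHz mod fs = 17.8 kHz.
17.8 kHz > fs/2 = 11.2 kHz, folds to fs − 17.8 kHz = 4.6 kHz.
9.22 kHz ≤ fs/2 = 11.2 kHz, passes unchanged.
Distinct values: {4.6 kHz, 9.22 kHz, 10.9 kHz}.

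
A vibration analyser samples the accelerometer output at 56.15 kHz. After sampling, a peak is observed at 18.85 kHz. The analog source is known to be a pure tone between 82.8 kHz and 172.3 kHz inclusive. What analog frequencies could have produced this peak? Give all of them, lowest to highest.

93.45 kHz, 131.15 kHz, 149.6 kHz

Frequencies that alias to 18.85 kHz are k·fs ± 18.85 kHz for integer k ≥ 0.
k=0: 18.85 kHz.
k=1: 37.3 kHz, 75 kHz.
k=2: 93.45 kHz, 131.15 kHz.
k=3: 149.6 kHz, 187.3 kHz.
k=4: 205.75 kHz, 243.45 kHz.
Within [82.8 kHz, 172.3 kHz]: 93.45 kHz, 131.15 kHz, 149.6 kHz.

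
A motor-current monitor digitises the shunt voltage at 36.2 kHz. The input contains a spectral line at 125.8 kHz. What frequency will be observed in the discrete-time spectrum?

17.2 kHz

125.8 kHz mod fs = 17.2 kHz.
17.2 kHz ≤ fs/2 = 18.1 kHz, appears at 17.2 kHz.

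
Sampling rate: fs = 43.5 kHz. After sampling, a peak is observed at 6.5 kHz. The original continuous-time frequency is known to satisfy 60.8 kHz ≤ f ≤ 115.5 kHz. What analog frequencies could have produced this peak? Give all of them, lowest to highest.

80.5 kHz, 93.5 kHz

Frequencies that alias to 6.5 kHz are k·fs ± 6.5 kHz for integer k ≥ 0.
k=0: 6.5 kHz.
k=1: 37 kHz, 50 kHz.
k=2: 80.5 kHz, 93.5 kHz.
k=3: 124 kHz, 137 kHz.
Within [60.8 kHz, 115.5 kHz]: 80.5 kHz, 93.5 kHz.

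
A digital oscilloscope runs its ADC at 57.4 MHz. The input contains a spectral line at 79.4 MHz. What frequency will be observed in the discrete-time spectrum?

22 MHz

79.4 MHz mod fs = 22 MHz.
22 MHz ≤ fs/2 = 28.7 MHz, appears at 22 MHz.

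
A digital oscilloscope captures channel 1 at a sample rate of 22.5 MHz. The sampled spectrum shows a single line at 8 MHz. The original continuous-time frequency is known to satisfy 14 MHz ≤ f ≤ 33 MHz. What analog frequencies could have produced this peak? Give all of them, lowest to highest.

Frequencies that alias to 8 MHz are k·fs ± 8 MHz for integer k ≥ 0.
k=0: 8 MHz.
k=1: 14.5 MHz, 30.5 MHz.
k=2: 37 MHz, 53 MHz.
Within [14 MHz, 33 MHz]: 14.5 MHz, 30.5 MHz.

14.5 MHz, 30.5 MHz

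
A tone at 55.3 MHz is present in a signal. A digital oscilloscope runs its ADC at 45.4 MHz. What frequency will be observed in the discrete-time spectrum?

55.3 MHz mod fs = 9.9 MHz.
9.9 MHz ≤ fs/2 = 22.7 MHz, appears at 9.9 MHz.

9.9 MHz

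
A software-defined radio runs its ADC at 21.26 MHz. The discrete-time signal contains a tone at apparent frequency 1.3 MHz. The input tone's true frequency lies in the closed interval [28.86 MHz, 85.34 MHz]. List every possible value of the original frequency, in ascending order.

41.22 MHz, 43.82 MHz, 62.48 MHz, 65.08 MHz, 83.74 MHz

Frequencies that alias to 1.3 MHz are k·fs ± 1.3 MHz for integer k ≥ 0.
k=0: 1.3 MHz.
k=1: 19.96 MHz, 22.56 MHz.
k=2: 41.22 MHz, 43.82 MHz.
k=3: 62.48 MHz, 65.08 MHz.
k=4: 83.74 MHz, 86.34 MHz.
k=5: 105 MHz, 107.6 MHz.
Within [28.86 MHz, 85.34 MHz]: 41.22 MHz, 43.82 MHz, 62.48 MHz, 65.08 MHz, 83.74 MHz.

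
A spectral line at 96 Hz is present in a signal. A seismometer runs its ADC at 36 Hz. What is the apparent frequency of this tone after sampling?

12 Hz

96 Hz mod fs = 24 Hz.
24 Hz > fs/2 = 18 Hz, folds to fs − 24 Hz = 12 Hz.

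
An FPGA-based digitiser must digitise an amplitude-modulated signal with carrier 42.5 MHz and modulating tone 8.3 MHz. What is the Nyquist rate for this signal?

101.6 MHz

AM sidebands sit at fc ± fm = 34.2 MHz and 50.8 MHz.
Highest-frequency component: 50.8 MHz.
Nyquist rate = 2 × 50.8 MHz = 101.6 MHz.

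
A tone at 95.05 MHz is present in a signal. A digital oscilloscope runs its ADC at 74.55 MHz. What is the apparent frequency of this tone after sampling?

95.05 MHz mod fs = 20.5 MHz.
20.5 MHz ≤ fs/2 = 37.275 MHz, appears at 20.5 MHz.

20.5 MHz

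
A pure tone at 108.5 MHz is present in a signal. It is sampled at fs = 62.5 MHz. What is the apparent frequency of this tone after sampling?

16.5 MHz

108.5 MHz mod fs = 46 MHz.
46 MHz > fs/2 = 31.25 MHz, folds to fs − 46 MHz = 16.5 MHz.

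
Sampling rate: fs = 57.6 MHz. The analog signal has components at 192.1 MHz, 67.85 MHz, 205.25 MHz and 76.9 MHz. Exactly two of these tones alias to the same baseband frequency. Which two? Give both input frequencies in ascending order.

76.9 MHz, 192.1 MHz

fs/2 = 28.8 MHz.
192.1 MHz mod fs = 19.3 MHz.
19.3 MHz ≤ fs/2 = 28.8 MHz, appears at 19.3 MHz.
67.85 MHz mod fs = 10.25 MHz.
10.25 MHz ≤ fs/2 = 28.8 MHz, appears at 10.25 MHz.
205.25 MHz mod fs = 32.45 MHz.
32.45 MHz > fs/2 = 28.8 MHz, folds to fs − 32.45 MHz = 25.15 MHz.
76.9 MHz mod fs = 19.3 MHz.
19.3 MHz ≤ fs/2 = 28.8 MHz, appears at 19.3 MHz.
76.9 MHz and 192.1 MHz both map to 19.3 MHz.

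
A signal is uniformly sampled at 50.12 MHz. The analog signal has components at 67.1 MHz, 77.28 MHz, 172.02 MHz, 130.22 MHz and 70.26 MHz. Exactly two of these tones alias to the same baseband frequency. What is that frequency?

20.14 MHz

fs/2 = 25.06 MHz.
67.1 MHz mod fs = 16.98 MHz.
16.98 MHz ≤ fs/2 = 25.06 MHz, appears at 16.98 MHz.
77.28 MHz mod fs = 27.16 MHz.
27.16 MHz > fs/2 = 25.06 MHz, folds to fs − 27.16 MHz = 22.96 MHz.
172.02 MHz mod fs = 21.66 MHz.
21.66 MHz ≤ fs/2 = 25.06 MHz, appears at 21.66 MHz.
130.22 MHz mod fs = 29.98 MHz.
29.98 MHz > fs/2 = 25.06 MHz, folds to fs − 29.98 MHz = 20.14 MHz.
70.26 MHz mod fs = 20.14 MHz.
20.14 MHz ≤ fs/2 = 25.06 MHz, appears at 20.14 MHz.
70.26 MHz and 130.22 MHz both map to 20.14 MHz.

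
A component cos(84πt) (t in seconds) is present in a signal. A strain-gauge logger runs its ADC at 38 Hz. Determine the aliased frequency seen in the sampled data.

4 Hz

ω = 84π rad/s → f = ω/(2π) = 42 Hz.
42 Hz mod fs = 4 Hz.
4 Hz ≤ fs/2 = 19 Hz, appears at 4 Hz.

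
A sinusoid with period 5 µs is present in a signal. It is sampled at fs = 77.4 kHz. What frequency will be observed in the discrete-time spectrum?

T = 5 µs → f = 1/T = 200 kHz.
200 kHz mod fs = 45.2 kHz.
45.2 kHz > fs/2 = 38.7 kHz, folds to fs − 45.2 kHz = 32.2 kHz.

32.2 kHz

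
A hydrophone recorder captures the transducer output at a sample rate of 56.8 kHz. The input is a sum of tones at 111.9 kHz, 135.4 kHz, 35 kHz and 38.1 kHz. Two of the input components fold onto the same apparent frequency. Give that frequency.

fs/2 = 28.4 kHz.
111.9 kHz mod fs = 55.1 kHz.
55.1 kHz > fs/2 = 28.4 kHz, folds to fs − 55.1 kHz = 1.7 kHz.
135.4 kHz mod fs = 21.8 kHz.
21.8 kHz ≤ fs/2 = 28.4 kHz, appears at 21.8 kHz.
35 kHz > fs/2 = 28.4 kHz, folds to fs − 35 kHz = 21.8 kHz.
38.1 kHz > fs/2 = 28.4 kHz, folds to fs − 38.1 kHz = 18.7 kHz.
35 kHz and 135.4 kHz both map to 21.8 kHz.

21.8 kHz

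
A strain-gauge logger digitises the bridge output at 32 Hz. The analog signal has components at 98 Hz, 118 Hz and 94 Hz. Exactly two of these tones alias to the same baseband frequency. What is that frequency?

2 Hz

fs/2 = 16 Hz.
98 Hz mod fs = 2 Hz.
2 Hz ≤ fs/2 = 16 Hz, appears at 2 Hz.
118 Hz mod fs = 22 Hz.
22 Hz > fs/2 = 16 Hz, folds to fs − 22 Hz = 10 Hz.
94 Hz mod fs = 30 Hz.
30 Hz > fs/2 = 16 Hz, folds to fs − 30 Hz = 2 Hz.
94 Hz and 98 Hz both map to 2 Hz.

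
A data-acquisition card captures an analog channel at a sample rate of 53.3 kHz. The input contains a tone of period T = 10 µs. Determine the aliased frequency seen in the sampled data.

T = 10 µs → f = 1/T = 100 kHz.
100 kHz mod fs = 46.7 kHz.
46.7 kHz > fs/2 = 26.65 kHz, folds to fs − 46.7 kHz = 6.6 kHz.

6.6 kHz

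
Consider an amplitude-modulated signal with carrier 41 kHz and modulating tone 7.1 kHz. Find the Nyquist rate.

AM sidebands sit at fc ± fm = 33.9 kHz and 48.1 kHz.
Highest-frequency component: 48.1 kHz.
Nyquist rate = 2 × 48.1 kHz = 96.2 kHz.

96.2 kHz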